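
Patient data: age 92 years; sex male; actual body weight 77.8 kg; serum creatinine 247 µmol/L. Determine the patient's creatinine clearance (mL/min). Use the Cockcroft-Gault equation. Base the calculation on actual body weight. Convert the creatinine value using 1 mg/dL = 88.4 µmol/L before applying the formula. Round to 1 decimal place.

SCr = 247 / 88.4 = 2.794 mg/dL
CrCl = (140 − 92) × 77.8 / (72 × 2.794) = 3734.4 / 201.17 ≈ 18.6 mL/min

18.6 mL/min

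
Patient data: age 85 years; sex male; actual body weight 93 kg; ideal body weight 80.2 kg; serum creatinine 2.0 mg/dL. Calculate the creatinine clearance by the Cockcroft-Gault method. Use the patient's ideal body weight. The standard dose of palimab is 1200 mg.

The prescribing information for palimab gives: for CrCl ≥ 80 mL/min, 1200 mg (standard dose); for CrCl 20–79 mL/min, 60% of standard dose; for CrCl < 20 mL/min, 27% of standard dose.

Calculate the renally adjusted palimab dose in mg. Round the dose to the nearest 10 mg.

CrCl = (140 − 85) × 80.2 / (72 × 2) = 4411.0 / 144.00 ≈ 30.6 mL/min
CrCl ≈ 31 mL/min → bracket 20–79 mL/min.
60% of 1200 mg = 720 mg

720 mg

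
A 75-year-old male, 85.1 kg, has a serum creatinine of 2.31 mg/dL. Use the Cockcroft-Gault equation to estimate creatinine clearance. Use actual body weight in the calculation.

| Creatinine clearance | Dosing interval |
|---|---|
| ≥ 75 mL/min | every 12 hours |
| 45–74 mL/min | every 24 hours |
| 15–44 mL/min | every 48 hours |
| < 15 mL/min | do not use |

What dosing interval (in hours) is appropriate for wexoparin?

every 48 hours

CrCl = (140 − 75) × 85.1 / (72 × 2.31) = 5531.5 / 166.32 ≈ 33.3 mL/min
CrCl ≈ 33 mL/min → bracket 15–44 mL/min → every 48 hours.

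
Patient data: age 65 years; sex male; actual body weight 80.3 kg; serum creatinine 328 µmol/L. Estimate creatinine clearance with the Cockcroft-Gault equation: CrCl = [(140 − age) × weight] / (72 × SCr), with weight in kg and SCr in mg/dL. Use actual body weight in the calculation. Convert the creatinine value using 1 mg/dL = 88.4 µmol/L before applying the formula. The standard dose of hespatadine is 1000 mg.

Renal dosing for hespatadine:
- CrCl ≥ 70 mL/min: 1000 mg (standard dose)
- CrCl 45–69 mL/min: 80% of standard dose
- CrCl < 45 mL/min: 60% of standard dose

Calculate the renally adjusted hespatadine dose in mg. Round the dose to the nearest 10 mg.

600 mg

SCr = 328 / 88.4 = 3.71 mg/dL
CrCl = (140 − 65) × 80.3 / (72 × 3.71) = 6022.5 / 267.12 ≈ 22.5 mL/min
CrCl ≈ 23 mL/min → bracket < 45 mL/min.
60% of 1000 mg = 600 mg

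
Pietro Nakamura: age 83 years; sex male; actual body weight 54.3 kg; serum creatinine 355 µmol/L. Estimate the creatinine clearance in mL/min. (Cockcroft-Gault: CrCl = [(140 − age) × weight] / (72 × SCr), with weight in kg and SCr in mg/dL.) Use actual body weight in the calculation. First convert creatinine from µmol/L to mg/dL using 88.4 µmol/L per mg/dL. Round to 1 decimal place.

SCr = 355 / 88.4 = 4.016 mg/dL
CrCl = (140 − 83) × 54.3 / (72 × 4.016) = 3095.1 / 289.15 ≈ 10.7 mL/min

10.7 mL/min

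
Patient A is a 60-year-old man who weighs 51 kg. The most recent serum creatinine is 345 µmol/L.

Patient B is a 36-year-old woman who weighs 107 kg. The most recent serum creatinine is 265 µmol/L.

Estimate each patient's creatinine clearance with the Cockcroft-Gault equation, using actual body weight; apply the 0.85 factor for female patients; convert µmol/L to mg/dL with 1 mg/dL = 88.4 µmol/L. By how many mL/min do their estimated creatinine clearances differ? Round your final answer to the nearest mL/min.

29 mL/min

Patient A: SCr = 345 / 88.4 = 3.903 mg/dL
Patient A: CrCl = (140 − 60) × 51 / (72 × 3.903) = 4080.0 / 281.02 ≈ 14.5 mL/min
Patient B: SCr = 265 / 88.4 = 2.998 mg/dL
Patient B: CrCl = (140 − 36) × 107 / (72 × 2.998) × 0.85 = 11128.0 / 215.86 × 0.85 ≈ 43.8 mL/min
|14.5 − 43.8| = 29.3 mL/min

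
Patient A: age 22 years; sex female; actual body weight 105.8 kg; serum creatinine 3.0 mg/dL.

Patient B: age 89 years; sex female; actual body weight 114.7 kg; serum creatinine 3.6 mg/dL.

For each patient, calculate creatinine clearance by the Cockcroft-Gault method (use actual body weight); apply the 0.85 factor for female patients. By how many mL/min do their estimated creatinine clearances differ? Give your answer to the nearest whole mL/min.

30 mL/min

Patient A: CrCl = (140 − 22) × 105.8 / (72 × 3) × 0.85 = 12484.4 / 216.00 × 0.85 ≈ 49.1 mL/min
Patient B: CrCl = (140 − 89) × 114.7 / (72 × 3.6) × 0.85 = 5849.7 / 259.20 × 0.85 ≈ 19.2 mL/min
|49.1 − 19.2| = 29.9 mL/min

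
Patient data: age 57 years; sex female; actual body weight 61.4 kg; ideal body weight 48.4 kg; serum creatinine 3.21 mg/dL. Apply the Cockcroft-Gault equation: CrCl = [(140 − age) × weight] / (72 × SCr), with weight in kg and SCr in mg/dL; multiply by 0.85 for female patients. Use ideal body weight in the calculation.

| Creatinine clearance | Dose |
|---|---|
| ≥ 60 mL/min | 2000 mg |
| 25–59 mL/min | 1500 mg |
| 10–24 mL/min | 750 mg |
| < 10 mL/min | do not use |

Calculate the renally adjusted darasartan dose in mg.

CrCl = (140 − 57) × 48.4 / (72 × 3.21) × 0.85 = 4017.2 / 231.12 × 0.85 ≈ 14.8 mL/min
CrCl ≈ 15 mL/min → bracket 10–24 mL/min.
Dose for this bracket: 750 mg.

750 mg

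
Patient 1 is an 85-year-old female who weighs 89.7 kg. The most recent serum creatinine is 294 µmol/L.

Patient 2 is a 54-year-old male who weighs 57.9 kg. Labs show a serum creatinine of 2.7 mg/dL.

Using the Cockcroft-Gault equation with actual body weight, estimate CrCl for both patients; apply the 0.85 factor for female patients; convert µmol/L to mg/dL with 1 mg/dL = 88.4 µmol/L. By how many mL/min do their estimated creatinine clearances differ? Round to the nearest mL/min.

Patient 1: SCr = 294 / 88.4 = 3.326 mg/dL
Patient 1: CrCl = (140 − 85) × 89.7 / (72 × 3.326) × 0.85 = 4933.5 / 239.47 × 0.85 ≈ 17.5 mL/min
Patient 2: CrCl = (140 − 54) × 57.9 / (72 × 2.7) = 4979.4 / 194.40 ≈ 25.6 mL/min
|17.5 − 25.6| = 8.1 mL/min

8 mL/min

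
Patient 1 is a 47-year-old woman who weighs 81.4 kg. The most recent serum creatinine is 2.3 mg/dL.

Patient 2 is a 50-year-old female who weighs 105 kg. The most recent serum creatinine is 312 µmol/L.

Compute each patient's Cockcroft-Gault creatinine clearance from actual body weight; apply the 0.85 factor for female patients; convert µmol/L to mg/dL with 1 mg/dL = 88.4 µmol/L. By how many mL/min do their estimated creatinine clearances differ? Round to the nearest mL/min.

Patient 1: CrCl = (140 − 47) × 81.4 / (72 × 2.3) × 0.85 = 7570.2 / 165.60 × 0.85 ≈ 38.9 mL/min
Patient 2: SCr = 312 / 88.4 = 3.529 mg/dL
Patient 2: CrCl = (140 − 50) × 105 / (72 × 3.529) × 0.85 = 9450.0 / 254.09 × 0.85 ≈ 31.6 mL/min
|38.9 − 31.6| = 7.3 mL/min

7 mL/min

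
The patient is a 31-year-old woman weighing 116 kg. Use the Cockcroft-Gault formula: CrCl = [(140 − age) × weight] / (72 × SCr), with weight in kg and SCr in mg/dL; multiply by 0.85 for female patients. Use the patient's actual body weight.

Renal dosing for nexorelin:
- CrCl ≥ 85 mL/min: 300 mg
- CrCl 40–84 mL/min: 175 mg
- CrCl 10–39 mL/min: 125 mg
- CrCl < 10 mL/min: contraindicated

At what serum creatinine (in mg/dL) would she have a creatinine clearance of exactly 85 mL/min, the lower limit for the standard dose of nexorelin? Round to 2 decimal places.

Standard dose requires CrCl ≥ 85 mL/min.
Set (140 − 31) × 116 × 0.85 / (72 × SCr) = 85
SCr = (140 − 31) × 116 × 0.85 / (72 × 85) = 1.756 mg/dL

1.76 mg/dL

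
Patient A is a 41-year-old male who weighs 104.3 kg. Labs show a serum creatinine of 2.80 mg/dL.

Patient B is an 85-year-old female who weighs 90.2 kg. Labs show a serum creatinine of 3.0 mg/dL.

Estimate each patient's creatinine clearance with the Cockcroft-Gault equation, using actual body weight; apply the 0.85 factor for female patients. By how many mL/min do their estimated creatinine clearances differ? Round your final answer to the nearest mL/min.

Patient A: CrCl = (140 − 41) × 104.3 / (72 × 2.8) = 10325.7 / 201.60 ≈ 51.2 mL/min
Patient B: CrCl = (140 − 85) × 90.2 / (72 × 3) × 0.85 = 4961.0 / 216.00 × 0.85 ≈ 19.5 mL/min
|51.2 − 19.5| = 31.7 mL/min

32 mL/min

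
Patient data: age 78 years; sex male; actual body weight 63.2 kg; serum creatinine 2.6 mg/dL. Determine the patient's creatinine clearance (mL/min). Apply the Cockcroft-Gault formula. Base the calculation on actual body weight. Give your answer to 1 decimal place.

CrCl = (140 − 78) × 63.2 / (72 × 2.6) = 3918.4 / 187.20 ≈ 20.9 mL/min

20.9 mL/min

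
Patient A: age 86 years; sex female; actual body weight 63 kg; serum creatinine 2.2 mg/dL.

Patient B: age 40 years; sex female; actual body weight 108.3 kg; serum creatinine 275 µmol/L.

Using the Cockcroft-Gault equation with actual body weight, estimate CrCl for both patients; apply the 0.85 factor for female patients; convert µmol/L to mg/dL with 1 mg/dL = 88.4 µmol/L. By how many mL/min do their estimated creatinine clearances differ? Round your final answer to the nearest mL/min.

Patient A: CrCl = (140 − 86) × 63 / (72 × 2.2) × 0.85 = 3402.0 / 158.40 × 0.85 ≈ 18.3 mL/min
Patient B: SCr = 275 / 88.4 = 3.111 mg/dL
Patient B: CrCl = (140 − 40) × 108.3 / (72 × 3.111) × 0.85 = 10830.0 / 223.99 × 0.85 ≈ 41.1 mL/min
|18.3 − 41.1| = 22.8 mL/min

23 mL/min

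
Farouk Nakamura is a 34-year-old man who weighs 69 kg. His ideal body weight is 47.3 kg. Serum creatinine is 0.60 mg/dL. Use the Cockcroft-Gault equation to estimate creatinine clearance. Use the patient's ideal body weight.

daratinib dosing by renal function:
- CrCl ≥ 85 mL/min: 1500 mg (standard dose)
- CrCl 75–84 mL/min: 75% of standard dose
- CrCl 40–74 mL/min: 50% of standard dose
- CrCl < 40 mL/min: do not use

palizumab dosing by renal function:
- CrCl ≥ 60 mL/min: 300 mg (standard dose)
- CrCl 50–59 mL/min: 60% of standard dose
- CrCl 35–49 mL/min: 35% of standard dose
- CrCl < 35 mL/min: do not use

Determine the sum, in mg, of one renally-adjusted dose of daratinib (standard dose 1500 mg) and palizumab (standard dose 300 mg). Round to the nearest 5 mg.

CrCl = (140 − 34) × 47.3 / (72 × 0.6) = 5013.8 / 43.20 ≈ 116.1 mL/min
CrCl ≈ 116 mL/min.
daratinib: ≥ 85 mL/min → 100% of 1500 mg = 1500 mg.
palizumab: ≥ 60 mL/min → 100% of 300 mg = 300 mg.
Total = 1500 + 300 = 1800 mg.

1800 mg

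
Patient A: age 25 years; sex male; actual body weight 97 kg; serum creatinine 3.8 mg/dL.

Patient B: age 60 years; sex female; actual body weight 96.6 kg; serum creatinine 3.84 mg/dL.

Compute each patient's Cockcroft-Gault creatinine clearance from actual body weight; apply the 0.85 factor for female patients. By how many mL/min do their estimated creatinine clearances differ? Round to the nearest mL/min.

17 mL/min

Patient A: CrCl = (140 − 25) × 97 / (72 × 3.8) = 11155.0 / 273.60 ≈ 40.8 mL/min
Patient B: CrCl = (140 − 60) × 96.6 / (72 × 3.84) × 0.85 = 7728.0 / 276.48 × 0.85 ≈ 23.8 mL/min
|40.8 − 23.8| = 17.0 mL/min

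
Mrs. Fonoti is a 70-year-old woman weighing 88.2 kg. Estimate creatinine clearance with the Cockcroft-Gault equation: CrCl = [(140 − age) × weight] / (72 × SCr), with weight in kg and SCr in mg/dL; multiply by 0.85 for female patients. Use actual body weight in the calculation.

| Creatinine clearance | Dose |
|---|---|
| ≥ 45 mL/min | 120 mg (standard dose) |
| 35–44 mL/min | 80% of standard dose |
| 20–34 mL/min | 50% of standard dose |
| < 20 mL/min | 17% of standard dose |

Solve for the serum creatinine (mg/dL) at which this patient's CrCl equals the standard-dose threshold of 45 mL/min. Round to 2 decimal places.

1.62 mg/dL

Standard dose requires CrCl ≥ 45 mL/min.
Set (140 − 70) × 88.2 × 0.85 / (72 × SCr) = 45
SCr = (140 − 70) × 88.2 × 0.85 / (72 × 45) = 1.620 mg/dL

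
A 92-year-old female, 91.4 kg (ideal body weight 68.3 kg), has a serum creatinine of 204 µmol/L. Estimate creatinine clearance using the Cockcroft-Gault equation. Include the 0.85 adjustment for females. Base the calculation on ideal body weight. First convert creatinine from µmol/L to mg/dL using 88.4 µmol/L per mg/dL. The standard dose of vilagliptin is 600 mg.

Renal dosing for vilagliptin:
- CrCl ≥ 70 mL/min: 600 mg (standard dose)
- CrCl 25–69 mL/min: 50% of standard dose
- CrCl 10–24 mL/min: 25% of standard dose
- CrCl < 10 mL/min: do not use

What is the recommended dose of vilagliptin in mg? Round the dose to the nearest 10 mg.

150 mg

SCr = 204 / 88.4 = 2.308 mg/dL
CrCl = (140 − 92) × 68.3 / (72 × 2.308) × 0.85 = 3278.4 / 166.18 × 0.85 ≈ 16.8 mL/min
CrCl ≈ 17 mL/min → bracket 10–24 mL/min.
25% of 600 mg = 150 mg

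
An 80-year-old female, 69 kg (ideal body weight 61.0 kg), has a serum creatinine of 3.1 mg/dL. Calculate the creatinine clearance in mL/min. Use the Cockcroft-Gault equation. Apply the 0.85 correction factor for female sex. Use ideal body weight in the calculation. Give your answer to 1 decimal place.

13.9 mL/min

CrCl = (140 − 80) × 61 / (72 × 3.1) × 0.85 = 3660.0 / 223.20 × 0.85 ≈ 13.9 mL/min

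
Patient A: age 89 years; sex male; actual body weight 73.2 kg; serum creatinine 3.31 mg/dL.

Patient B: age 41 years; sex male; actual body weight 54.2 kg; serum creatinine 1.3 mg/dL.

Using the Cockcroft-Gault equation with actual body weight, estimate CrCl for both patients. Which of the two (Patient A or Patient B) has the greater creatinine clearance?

Patient A: CrCl = (140 − 89) × 73.2 / (72 × 3.31) = 3733.2 / 238.32 ≈ 15.7 mL/min
Patient B: CrCl = (140 − 41) × 54.2 / (72 × 1.3) = 5365.8 / 93.60 ≈ 57.3 mL/min
15.7 vs 57.3 mL/min → Patient B is higher.

Patient B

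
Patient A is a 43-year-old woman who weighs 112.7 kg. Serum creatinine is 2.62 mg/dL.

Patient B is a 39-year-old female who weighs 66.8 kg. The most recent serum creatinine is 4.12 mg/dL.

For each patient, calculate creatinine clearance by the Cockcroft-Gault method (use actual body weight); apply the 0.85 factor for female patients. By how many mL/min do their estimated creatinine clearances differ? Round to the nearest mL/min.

30 mL/min

Patient A: CrCl = (140 − 43) × 112.7 / (72 × 2.62) × 0.85 = 10931.9 / 188.64 × 0.85 ≈ 49.3 mL/min
Patient B: CrCl = (140 − 39) × 66.8 / (72 × 4.12) × 0.85 = 6746.8 / 296.64 × 0.85 ≈ 19.3 mL/min
|49.3 − 19.3| = 30.0 mL/min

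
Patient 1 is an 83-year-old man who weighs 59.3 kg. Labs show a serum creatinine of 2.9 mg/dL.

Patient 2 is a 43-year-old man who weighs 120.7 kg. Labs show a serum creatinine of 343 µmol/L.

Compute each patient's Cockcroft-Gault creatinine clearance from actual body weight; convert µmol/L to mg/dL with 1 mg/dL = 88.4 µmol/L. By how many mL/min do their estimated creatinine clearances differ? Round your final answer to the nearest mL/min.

26 mL/min

Patient 1: CrCl = (140 − 83) × 59.3 / (72 × 2.9) = 3380.1 / 208.80 ≈ 16.2 mL/min
Patient 2: SCr = 343 / 88.4 = 3.88 mg/dL
Patient 2: CrCl = (140 − 43) × 120.7 / (72 × 3.88) = 11707.9 / 279.36 ≈ 41.9 mL/min
|16.2 − 41.9| = 25.7 mL/min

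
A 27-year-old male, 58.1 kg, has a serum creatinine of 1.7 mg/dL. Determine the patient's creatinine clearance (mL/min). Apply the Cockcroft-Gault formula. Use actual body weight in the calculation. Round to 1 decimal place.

53.6 mL/min

CrCl = (140 − 27) × 58.1 / (72 × 1.7) = 6565.3 / 122.40 ≈ 53.6 mL/min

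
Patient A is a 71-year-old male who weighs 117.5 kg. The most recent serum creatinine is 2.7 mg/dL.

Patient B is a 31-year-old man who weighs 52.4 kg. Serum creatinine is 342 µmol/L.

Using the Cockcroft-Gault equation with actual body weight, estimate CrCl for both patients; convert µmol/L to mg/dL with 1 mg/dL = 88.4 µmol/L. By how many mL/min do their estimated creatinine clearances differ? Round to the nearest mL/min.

Patient A: CrCl = (140 − 71) × 117.5 / (72 × 2.7) = 8107.5 / 194.40 ≈ 41.7 mL/min
Patient B: SCr = 342 / 88.4 = 3.869 mg/dL
Patient B: CrCl = (140 − 31) × 52.4 / (72 × 3.869) = 5711.6 / 278.57 ≈ 20.5 mL/min
|41.7 − 20.5| = 21.2 mL/min

21 mL/min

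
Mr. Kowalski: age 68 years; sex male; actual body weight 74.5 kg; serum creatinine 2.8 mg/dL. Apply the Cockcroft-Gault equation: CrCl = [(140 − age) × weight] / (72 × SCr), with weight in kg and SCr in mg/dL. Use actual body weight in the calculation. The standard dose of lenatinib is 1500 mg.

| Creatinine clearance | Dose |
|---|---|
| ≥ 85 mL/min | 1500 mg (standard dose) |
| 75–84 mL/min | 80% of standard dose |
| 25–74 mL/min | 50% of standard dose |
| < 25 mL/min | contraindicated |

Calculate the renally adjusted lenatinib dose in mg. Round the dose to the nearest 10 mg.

750 mg

CrCl = (140 − 68) × 74.5 / (72 × 2.8) = 5364.0 / 201.60 ≈ 26.6 mL/min
CrCl ≈ 27 mL/min → bracket 25–74 mL/min.
50% of 1500 mg = 750 mg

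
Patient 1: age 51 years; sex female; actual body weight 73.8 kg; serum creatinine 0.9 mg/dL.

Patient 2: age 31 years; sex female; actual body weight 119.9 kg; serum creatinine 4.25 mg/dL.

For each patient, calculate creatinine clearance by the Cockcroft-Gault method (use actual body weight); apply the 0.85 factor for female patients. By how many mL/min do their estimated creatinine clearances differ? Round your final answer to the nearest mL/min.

Patient 1: CrCl = (140 − 51) × 73.8 / (72 × 0.9) × 0.85 = 6568.2 / 64.80 × 0.85 ≈ 86.2 mL/min
Patient 2: CrCl = (140 − 31) × 119.9 / (72 × 4.25) × 0.85 = 13069.1 / 306.00 × 0.85 ≈ 36.3 mL/min
|86.2 − 36.3| = 49.9 mL/min

50 mL/min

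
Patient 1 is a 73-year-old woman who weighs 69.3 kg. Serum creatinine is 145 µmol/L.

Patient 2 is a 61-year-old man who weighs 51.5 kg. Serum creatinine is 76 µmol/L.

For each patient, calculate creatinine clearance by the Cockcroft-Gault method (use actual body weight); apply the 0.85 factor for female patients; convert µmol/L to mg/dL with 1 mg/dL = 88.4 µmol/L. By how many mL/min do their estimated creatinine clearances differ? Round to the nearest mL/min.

Patient 1: SCr = 145 / 88.4 = 1.64 mg/dL
Patient 1: CrCl = (140 − 73) × 69.3 / (72 × 1.64) × 0.85 = 4643.1 / 118.08 × 0.85 ≈ 33.4 mL/min
Patient 2: SCr = 76 / 88.4 = 0.86 mg/dL
Patient 2: CrCl = (140 − 61) × 51.5 / (72 × 0.86) = 4068.5 / 61.92 ≈ 65.7 mL/min
|33.4 − 65.7| = 32.3 mL/min

32 mL/min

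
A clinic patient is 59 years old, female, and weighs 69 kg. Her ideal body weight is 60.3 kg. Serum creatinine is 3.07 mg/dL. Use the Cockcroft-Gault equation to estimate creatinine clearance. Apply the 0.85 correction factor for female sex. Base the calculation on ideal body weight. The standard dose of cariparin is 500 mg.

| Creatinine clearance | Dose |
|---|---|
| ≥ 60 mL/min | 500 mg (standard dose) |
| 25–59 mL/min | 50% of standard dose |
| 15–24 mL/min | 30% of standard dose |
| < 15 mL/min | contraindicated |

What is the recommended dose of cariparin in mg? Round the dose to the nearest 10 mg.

150 mg

CrCl = (140 − 59) × 60.3 / (72 × 3.07) × 0.85 = 4884.3 / 221.04 × 0.85 ≈ 18.8 mL/min
CrCl ≈ 19 mL/min → bracket 15–24 mL/min.
30% of 500 mg = 150 mg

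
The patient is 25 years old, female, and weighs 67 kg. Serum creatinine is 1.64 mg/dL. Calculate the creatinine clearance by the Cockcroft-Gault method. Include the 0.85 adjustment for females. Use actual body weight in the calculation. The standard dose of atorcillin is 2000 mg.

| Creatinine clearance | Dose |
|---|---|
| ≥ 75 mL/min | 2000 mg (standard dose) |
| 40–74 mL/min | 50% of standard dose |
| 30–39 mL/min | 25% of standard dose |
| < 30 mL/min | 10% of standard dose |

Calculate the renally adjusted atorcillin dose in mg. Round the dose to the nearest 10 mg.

1000 mg

CrCl = (140 − 25) × 67 / (72 × 1.64) × 0.85 = 7705.0 / 118.08 × 0.85 ≈ 55.5 mL/min
CrCl ≈ 55 mL/min → bracket 40–74 mL/min.
50% of 2000 mg = 1000 mg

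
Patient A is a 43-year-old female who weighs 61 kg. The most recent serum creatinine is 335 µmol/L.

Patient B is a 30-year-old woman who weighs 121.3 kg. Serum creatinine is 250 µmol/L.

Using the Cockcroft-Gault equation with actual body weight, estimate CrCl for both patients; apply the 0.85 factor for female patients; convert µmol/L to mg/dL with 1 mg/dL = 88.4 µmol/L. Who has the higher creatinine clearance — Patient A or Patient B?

Patient A: SCr = 335 / 88.4 = 3.79 mg/dL
Patient A: CrCl = (140 − 43) × 61 / (72 × 3.79) × 0.85 = 5917.0 / 272.88 × 0.85 ≈ 18.4 mL/min
Patient B: SCr = 250 / 88.4 = 2.828 mg/dL
Patient B: CrCl = (140 − 30) × 121.3 / (72 × 2.828) × 0.85 = 13343.0 / 203.62 × 0.85 ≈ 55.7 mL/min
18.4 vs 55.7 mL/min → Patient B is higher.

Patient B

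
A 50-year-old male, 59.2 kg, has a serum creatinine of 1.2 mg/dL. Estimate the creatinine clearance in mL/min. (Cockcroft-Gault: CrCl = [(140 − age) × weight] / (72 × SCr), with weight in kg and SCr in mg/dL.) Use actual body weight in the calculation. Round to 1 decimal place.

61.7 mL/min

CrCl = (140 − 50) × 59.2 / (72 × 1.2) = 5328.0 / 86.40 ≈ 61.7 mL/min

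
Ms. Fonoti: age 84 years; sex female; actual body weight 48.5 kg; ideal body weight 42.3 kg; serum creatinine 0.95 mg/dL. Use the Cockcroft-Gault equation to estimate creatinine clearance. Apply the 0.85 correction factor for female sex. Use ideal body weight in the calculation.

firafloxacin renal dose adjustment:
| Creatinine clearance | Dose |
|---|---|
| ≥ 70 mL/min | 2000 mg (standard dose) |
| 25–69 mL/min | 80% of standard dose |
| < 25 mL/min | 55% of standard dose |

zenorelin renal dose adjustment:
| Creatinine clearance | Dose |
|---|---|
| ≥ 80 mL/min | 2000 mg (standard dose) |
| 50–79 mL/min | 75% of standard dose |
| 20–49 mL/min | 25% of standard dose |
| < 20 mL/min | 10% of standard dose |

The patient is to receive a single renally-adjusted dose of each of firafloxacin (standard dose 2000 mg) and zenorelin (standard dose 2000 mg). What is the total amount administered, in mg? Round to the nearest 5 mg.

2100 mg

CrCl = (140 − 84) × 42.3 / (72 × 0.95) × 0.85 = 2368.8 / 68.40 × 0.85 ≈ 29.4 mL/min
CrCl ≈ 29 mL/min.
firafloxacin: 25–69 mL/min → 80% of 2000 mg = 1600 mg.
zenorelin: 20–49 mL/min → 25% of 2000 mg = 500 mg.
Total = 1600 + 500 = 2100 mg.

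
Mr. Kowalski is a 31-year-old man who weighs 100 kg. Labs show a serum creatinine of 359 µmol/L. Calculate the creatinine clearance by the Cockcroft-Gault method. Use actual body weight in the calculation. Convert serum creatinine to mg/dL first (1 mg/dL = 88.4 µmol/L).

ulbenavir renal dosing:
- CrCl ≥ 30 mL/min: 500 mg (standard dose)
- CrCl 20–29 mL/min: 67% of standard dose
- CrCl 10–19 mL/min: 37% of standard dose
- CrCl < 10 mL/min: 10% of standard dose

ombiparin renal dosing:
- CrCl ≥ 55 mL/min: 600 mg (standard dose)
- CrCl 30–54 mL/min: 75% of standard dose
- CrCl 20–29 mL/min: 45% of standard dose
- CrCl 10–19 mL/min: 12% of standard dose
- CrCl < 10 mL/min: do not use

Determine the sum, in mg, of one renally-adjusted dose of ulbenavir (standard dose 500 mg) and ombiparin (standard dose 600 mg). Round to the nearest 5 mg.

950 mg

SCr = 359 / 88.4 = 4.061 mg/dL
CrCl = (140 − 31) × 100 / (72 × 4.061) = 10900.0 / 292.39 ≈ 37.3 mL/min
CrCl ≈ 37 mL/min.
ulbenavir: ≥ 30 mL/min → 100% of 500 mg = 500 mg.
ombiparin: 30–54 mL/min → 75% of 600 mg = 450 mg.
Total = 500 + 450 = 950 mg.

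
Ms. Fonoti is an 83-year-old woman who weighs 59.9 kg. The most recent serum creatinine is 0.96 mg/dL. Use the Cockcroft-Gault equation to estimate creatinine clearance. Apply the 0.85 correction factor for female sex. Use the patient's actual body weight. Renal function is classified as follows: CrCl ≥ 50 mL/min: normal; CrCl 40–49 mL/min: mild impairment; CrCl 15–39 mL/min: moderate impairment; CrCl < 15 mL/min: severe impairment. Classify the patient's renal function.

mild impairment

CrCl = (140 − 83) × 59.9 / (72 × 0.96) × 0.85 = 3414.3 / 69.12 × 0.85 ≈ 42.0 mL/min
42 mL/min falls in the 'mild impairment' range.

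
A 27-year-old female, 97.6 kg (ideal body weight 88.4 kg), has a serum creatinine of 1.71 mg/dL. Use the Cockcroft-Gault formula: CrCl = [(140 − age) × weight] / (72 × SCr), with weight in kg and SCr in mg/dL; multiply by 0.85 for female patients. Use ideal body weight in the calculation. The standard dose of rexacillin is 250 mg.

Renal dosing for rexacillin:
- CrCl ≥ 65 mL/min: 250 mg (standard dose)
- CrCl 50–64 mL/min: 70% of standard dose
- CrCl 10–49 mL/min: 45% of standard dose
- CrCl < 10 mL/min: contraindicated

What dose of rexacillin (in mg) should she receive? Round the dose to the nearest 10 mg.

250 mg

CrCl = (140 − 27) × 88.4 / (72 × 1.71) × 0.85 = 9989.2 / 123.12 × 0.85 ≈ 69.0 mL/min
CrCl ≈ 69 mL/min → bracket ≥ 65 mL/min.
100% of 250 mg = 250 mg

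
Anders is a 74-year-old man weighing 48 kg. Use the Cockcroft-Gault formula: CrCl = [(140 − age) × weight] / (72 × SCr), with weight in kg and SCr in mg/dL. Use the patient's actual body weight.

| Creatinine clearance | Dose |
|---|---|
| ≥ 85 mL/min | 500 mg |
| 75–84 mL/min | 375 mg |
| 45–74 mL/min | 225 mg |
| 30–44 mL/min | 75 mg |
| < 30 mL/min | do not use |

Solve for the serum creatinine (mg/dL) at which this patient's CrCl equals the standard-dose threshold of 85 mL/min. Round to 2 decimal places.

0.52 mg/dL

Standard dose requires CrCl ≥ 85 mL/min.
Set (140 − 74) × 48 / (72 × SCr) = 85
SCr = (140 − 74) × 48 / (72 × 85) = 0.518 mg/dL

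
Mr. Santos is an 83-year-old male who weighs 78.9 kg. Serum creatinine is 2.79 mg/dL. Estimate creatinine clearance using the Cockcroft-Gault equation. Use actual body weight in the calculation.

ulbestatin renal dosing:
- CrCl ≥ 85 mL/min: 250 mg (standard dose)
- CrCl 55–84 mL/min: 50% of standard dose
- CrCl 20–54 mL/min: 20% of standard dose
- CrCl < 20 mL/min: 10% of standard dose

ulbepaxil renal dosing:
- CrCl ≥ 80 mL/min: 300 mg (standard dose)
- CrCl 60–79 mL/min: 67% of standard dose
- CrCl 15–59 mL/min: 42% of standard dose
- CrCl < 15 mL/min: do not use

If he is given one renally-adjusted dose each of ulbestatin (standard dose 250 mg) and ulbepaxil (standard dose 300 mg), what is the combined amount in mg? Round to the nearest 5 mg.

CrCl = (140 − 83) × 78.9 / (72 × 2.79) = 4497.3 / 200.88 ≈ 22.4 mL/min
CrCl ≈ 22 mL/min.
ulbestatin: 20–54 mL/min → 20% of 250 mg = 50 mg.
ulbepaxil: 15–59 mL/min → 42% of 300 mg = 126 mg.
Total = 50 + 126 = 176 mg.

175 mg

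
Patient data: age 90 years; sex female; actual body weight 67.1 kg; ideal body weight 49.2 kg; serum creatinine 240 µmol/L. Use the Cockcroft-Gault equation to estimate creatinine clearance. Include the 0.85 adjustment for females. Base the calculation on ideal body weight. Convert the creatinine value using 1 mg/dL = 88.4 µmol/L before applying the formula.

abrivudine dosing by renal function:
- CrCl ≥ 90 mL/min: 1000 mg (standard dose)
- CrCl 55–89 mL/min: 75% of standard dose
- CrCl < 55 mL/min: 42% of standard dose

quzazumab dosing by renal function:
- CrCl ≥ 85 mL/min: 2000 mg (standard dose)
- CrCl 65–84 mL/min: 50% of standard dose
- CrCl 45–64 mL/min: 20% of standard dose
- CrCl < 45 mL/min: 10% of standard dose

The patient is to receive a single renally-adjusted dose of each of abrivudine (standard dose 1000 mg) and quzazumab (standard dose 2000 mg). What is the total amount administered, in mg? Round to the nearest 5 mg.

620 mg

SCr = 240 / 88.4 = 2.715 mg/dL
CrCl = (140 − 90) × 49.2 / (72 × 2.715) × 0.85 = 2460.0 / 195.48 × 0.85 ≈ 10.7 mL/min
CrCl ≈ 11 mL/min.
abrivudine: < 55 mL/min → 42% of 1000 mg = 420 mg.
quzazumab: < 45 mL/min → 10% of 2000 mg = 200 mg.
Total = 420 + 200 = 620 mg.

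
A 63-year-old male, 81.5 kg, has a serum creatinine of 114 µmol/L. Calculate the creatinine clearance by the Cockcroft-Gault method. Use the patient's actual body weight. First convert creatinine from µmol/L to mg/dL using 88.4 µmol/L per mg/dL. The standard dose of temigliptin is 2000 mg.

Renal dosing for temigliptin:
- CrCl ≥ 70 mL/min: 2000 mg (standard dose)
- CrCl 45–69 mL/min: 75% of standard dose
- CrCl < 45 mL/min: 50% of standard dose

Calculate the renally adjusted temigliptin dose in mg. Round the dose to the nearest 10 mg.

1500 mg

SCr = 114 / 88.4 = 1.29 mg/dL
CrCl = (140 − 63) × 81.5 / (72 × 1.29) = 6275.5 / 92.88 ≈ 67.6 mL/min
CrCl ≈ 68 mL/min → bracket 45–69 mL/min.
75% of 2000 mg = 1500 mg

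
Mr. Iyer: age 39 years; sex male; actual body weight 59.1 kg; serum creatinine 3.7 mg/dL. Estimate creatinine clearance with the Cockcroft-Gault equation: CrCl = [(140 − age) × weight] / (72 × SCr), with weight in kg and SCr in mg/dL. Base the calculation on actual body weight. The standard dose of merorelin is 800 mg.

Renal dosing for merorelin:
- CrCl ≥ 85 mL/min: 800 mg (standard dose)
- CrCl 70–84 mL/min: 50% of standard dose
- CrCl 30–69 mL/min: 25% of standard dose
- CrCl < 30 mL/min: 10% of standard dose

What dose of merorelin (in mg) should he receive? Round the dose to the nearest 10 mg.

CrCl = (140 − 39) × 59.1 / (72 × 3.7) = 5969.1 / 266.40 ≈ 22.4 mL/min
CrCl ≈ 22 mL/min → bracket < 30 mL/min.
10% of 800 mg = 80 mg

80 mg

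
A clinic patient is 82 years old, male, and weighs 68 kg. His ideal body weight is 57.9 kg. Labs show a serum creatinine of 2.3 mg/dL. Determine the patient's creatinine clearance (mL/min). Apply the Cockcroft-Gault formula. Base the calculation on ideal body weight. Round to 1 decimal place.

20.3 mL/min

CrCl = (140 − 82) × 57.9 / (72 × 2.3) = 3358.2 / 165.60 ≈ 20.3 mL/min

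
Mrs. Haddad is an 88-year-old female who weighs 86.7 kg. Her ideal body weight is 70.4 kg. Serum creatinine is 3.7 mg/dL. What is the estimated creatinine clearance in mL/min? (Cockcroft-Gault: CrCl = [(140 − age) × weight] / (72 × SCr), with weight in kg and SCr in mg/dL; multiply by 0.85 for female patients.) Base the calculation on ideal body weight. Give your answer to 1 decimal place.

11.7 mL/min

CrCl = (140 − 88) × 70.4 / (72 × 3.7) × 0.85 = 3660.8 / 266.40 × 0.85 ≈ 11.7 mL/min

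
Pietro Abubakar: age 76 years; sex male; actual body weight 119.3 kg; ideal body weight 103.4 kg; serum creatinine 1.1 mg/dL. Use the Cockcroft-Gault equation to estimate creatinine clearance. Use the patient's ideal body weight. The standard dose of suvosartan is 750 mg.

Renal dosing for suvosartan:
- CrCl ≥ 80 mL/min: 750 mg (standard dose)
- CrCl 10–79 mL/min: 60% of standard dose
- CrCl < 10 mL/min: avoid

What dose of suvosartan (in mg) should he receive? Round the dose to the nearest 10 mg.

CrCl = (140 − 76) × 103.4 / (72 × 1.1) = 6617.6 / 79.20 ≈ 83.6 mL/min
CrCl ≈ 84 mL/min → bracket ≥ 80 mL/min.
100% of 750 mg = 750 mg

750 mg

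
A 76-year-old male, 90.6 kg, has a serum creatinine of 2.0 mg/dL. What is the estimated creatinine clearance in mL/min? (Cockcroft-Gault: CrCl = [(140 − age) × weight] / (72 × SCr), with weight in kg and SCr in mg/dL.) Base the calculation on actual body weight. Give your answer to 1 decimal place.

CrCl = (140 − 76) × 90.6 / (72 × 2) = 5798.4 / 144.00 ≈ 40.3 mL/min

40.3 mL/min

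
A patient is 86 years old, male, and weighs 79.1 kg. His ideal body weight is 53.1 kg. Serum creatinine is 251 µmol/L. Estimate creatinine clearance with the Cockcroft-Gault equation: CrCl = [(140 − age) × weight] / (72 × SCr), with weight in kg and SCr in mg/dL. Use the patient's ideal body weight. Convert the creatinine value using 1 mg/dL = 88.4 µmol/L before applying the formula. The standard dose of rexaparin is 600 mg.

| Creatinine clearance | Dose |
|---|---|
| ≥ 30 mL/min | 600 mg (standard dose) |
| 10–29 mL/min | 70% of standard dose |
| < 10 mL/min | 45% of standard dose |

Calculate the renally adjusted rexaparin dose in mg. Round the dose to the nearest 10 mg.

420 mg

SCr = 251 / 88.4 = 2.839 mg/dL
CrCl = (140 − 86) × 53.1 / (72 × 2.839) = 2867.4 / 204.41 ≈ 14.0 mL/min
CrCl ≈ 14 mL/min → bracket 10–29 mL/min.
70% of 600 mg = 420 mg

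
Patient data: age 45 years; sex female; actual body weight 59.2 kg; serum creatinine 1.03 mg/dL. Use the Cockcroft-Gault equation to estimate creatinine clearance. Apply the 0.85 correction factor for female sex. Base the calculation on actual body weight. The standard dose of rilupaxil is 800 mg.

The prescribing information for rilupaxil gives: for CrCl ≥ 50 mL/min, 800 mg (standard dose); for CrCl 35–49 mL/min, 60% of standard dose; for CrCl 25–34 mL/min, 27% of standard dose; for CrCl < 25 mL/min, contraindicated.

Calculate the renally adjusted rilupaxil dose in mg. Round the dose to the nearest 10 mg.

800 mg

CrCl = (140 − 45) × 59.2 / (72 × 1.03) × 0.85 = 5624.0 / 74.16 × 0.85 ≈ 64.5 mL/min
CrCl ≈ 64 mL/min → bracket ≥ 50 mL/min.
100% of 800 mg = 800 mg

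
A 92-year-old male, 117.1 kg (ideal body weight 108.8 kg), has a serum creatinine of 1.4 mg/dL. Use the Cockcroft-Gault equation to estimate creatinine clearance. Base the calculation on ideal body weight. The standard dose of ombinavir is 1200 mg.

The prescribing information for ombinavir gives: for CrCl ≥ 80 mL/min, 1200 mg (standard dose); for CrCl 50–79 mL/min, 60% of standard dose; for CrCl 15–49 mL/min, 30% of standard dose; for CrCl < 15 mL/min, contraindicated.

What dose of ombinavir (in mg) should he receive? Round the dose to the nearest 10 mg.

720 mg

CrCl = (140 − 92) × 108.8 / (72 × 1.4) = 5222.4 / 100.80 ≈ 51.8 mL/min
CrCl ≈ 52 mL/min → bracket 50–79 mL/min.
60% of 1200 mg = 720 mg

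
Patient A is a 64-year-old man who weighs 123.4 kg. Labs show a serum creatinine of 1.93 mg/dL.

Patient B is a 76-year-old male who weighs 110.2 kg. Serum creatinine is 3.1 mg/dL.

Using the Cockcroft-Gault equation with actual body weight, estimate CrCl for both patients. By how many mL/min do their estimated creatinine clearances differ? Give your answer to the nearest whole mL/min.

36 mL/min

Patient A: CrCl = (140 − 64) × 123.4 / (72 × 1.93) = 9378.4 / 138.96 ≈ 67.5 mL/min
Patient B: CrCl = (140 − 76) × 110.2 / (72 × 3.1) = 7052.8 / 223.20 ≈ 31.6 mL/min
|67.5 − 31.6| = 35.9 mL/min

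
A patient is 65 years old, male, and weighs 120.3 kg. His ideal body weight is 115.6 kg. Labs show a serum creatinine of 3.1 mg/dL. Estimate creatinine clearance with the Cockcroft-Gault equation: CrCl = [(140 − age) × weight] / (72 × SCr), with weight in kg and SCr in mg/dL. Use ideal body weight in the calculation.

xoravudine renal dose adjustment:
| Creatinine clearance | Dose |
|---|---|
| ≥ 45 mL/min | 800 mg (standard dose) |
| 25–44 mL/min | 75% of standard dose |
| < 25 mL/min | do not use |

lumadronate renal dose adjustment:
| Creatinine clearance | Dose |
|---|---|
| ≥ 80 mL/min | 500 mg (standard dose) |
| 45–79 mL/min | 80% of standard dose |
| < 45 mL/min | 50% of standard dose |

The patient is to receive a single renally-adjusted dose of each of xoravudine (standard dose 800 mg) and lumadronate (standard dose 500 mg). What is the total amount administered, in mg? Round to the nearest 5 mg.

850 mg

CrCl = (140 − 65) × 115.6 / (72 × 3.1) = 8670.0 / 223.20 ≈ 38.8 mL/min
CrCl ≈ 39 mL/min.
xoravudine: 25–44 mL/min → 75% of 800 mg = 600 mg.
lumadronate: < 45 mL/min → 50% of 500 mg = 250 mg.
Total = 600 + 250 = 850 mg.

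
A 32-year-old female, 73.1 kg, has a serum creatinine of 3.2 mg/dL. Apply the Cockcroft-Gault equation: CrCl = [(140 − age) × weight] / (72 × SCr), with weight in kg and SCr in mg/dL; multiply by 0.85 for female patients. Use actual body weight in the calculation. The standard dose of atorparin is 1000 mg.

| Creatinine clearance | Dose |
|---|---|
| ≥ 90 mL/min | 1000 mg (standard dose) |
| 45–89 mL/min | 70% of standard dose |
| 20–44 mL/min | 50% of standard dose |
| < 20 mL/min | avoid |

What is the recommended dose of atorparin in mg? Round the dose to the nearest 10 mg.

CrCl = (140 − 32) × 73.1 / (72 × 3.2) × 0.85 = 7894.8 / 230.40 × 0.85 ≈ 29.1 mL/min
CrCl ≈ 29 mL/min → bracket 20–44 mL/min.
50% of 1000 mg = 500 mg

500 mg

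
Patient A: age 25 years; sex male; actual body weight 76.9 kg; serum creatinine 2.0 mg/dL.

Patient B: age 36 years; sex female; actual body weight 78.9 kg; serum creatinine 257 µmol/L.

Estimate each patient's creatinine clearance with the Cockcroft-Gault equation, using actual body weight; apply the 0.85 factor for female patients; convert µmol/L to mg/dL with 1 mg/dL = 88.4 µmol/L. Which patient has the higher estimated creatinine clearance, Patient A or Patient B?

Patient A

Patient A: CrCl = (140 − 25) × 76.9 / (72 × 2) = 8843.5 / 144.00 ≈ 61.4 mL/min
Patient B: SCr = 257 / 88.4 = 2.907 mg/dL
Patient B: CrCl = (140 − 36) × 78.9 / (72 × 2.907) × 0.85 = 8205.6 / 209.30 × 0.85 ≈ 33.3 mL/min
61.4 vs 33.3 mL/min → Patient A is higher.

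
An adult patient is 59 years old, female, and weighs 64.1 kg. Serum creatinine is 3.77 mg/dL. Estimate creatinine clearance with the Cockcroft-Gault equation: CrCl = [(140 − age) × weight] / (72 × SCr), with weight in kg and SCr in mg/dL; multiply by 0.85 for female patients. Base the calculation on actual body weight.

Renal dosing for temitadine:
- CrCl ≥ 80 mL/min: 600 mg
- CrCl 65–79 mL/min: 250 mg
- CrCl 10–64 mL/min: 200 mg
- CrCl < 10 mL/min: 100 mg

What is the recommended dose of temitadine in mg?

200 mg

CrCl = (140 − 59) × 64.1 / (72 × 3.77) × 0.85 = 5192.1 / 271.44 × 0.85 ≈ 16.3 mL/min
CrCl ≈ 16 mL/min → bracket 10–64 mL/min.
Dose for this bracket: 200 mg.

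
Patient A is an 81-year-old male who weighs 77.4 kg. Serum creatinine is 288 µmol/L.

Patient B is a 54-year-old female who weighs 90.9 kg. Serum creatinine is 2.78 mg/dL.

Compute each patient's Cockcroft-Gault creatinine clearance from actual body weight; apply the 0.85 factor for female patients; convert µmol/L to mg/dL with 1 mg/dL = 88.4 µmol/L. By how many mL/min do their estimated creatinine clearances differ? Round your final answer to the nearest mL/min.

14 mL/min

Patient A: SCr = 288 / 88.4 = 3.258 mg/dL
Patient A: CrCl = (140 − 81) × 77.4 / (72 × 3.258) = 4566.6 / 234.58 ≈ 19.5 mL/min
Patient B: CrCl = (140 − 54) × 90.9 / (72 × 2.78) × 0.85 = 7817.4 / 200.16 × 0.85 ≈ 33.2 mL/min
|19.5 − 33.2| = 13.7 mL/min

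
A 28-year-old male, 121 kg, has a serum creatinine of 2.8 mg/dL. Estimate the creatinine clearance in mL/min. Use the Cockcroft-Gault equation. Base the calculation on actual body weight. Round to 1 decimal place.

CrCl = (140 − 28) × 121 / (72 × 2.8) = 13552.0 / 201.60 ≈ 67.2 mL/min

67.2 mL/min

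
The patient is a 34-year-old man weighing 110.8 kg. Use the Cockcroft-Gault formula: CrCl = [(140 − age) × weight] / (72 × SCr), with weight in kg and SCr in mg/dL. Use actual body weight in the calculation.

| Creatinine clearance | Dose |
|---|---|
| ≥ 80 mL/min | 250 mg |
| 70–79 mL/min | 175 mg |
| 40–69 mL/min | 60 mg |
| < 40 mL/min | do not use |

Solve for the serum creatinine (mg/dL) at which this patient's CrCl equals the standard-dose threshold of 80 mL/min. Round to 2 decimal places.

2.04 mg/dL

Standard dose requires CrCl ≥ 80 mL/min.
Set (140 − 34) × 110.8 / (72 × SCr) = 80
SCr = (140 − 34) × 110.8 / (72 × 80) = 2.039 mg/dL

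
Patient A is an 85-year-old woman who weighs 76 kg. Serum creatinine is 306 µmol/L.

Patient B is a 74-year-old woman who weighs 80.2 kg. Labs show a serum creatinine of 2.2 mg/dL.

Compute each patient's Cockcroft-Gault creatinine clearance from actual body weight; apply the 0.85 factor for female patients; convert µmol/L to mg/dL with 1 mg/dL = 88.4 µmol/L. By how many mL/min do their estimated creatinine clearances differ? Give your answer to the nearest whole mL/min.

14 mL/min

Patient A: SCr = 306 / 88.4 = 3.462 mg/dL
Patient A: CrCl = (140 − 85) × 76 / (72 × 3.462) × 0.85 = 4180.0 / 249.26 × 0.85 ≈ 14.3 mL/min
Patient B: CrCl = (140 − 74) × 80.2 / (72 × 2.2) × 0.85 = 5293.2 / 158.40 × 0.85 ≈ 28.4 mL/min
|14.3 − 28.4| = 14.1 mL/min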